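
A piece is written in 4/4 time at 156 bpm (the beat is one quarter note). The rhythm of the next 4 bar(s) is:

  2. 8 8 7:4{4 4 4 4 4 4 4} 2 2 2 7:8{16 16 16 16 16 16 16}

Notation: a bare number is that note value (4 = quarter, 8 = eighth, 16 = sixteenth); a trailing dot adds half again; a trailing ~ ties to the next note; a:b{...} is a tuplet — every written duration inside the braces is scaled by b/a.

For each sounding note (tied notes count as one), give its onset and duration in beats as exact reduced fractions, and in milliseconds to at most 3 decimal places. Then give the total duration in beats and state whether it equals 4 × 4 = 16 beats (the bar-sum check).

1) 0.0ms=0b +1153.846ms=3b
2) 1153.846ms=3b +192.308ms=1/2b
3) 1346.154ms=7/2b +192.308ms=1/2b
4) 1538.462ms=4b +219.78ms=4/7b
5) 1758.242ms=32/7b +219.78ms=4/7b
6) 1978.022ms=36/7b +219.78ms=4/7b
7) 2197.802ms=40/7b +219.78ms=4/7b
8) 2417.582ms=44/7b +219.78ms=4/7b
9) 2637.363ms=48/7b +219.78ms=4/7b
10) 2857.143ms=52/7b +219.78ms=4/7b
11) 3076.923ms=8b +769.231ms=2b
12) 3846.154ms=10b +769.231ms=2b
13) 4615.385ms=12b +769.231ms=2b
14) 5384.615ms=14b +109.89ms=2/7b
15) 5494.505ms=100/7b +109.89ms=2/7b
16) 5604.396ms=102/7b +109.89ms=2/7b
17) 5714.286ms=104/7b +109.89ms=2/7b
18) 5824.176ms=106/7b +109.89ms=2/7b
19) 5934.066ms=108/7b +109.89ms=2/7b
20) 6043.956ms=110/7b +109.89ms=2/7b
Σ=16b of 16 (156bpm 4/4) — PASS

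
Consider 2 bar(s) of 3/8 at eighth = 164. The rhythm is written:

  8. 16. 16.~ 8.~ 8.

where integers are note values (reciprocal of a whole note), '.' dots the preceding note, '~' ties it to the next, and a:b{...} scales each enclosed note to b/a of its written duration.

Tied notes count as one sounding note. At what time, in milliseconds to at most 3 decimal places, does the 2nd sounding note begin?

1. 0.0ms @ 0 + 548.78ms (3/2)
2. 548.78ms @ 3/2 + 274.39ms (3/4)
3. 823.171ms @ 9/4 + 1371.951ms (15/4)

note 2 onset = 3/2b = 548.78ms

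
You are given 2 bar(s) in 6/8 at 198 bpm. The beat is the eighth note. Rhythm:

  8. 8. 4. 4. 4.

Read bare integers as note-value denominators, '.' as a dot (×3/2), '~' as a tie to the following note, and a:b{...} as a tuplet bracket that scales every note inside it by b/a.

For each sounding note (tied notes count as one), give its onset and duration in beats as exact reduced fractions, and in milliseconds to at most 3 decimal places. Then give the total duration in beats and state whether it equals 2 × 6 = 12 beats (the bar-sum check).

1) 0.0ms=0b +454.545ms=3/2b
2) 454.545ms=3/2b +454.545ms=3/2b
3) 909.091ms=3b +909.091ms=3b
4) 1818.182ms=6b +909.091ms=3b
5) 2727.273ms=9b +909.091ms=3b
Σ=12b of 12 (198bpm 6/8) — PASS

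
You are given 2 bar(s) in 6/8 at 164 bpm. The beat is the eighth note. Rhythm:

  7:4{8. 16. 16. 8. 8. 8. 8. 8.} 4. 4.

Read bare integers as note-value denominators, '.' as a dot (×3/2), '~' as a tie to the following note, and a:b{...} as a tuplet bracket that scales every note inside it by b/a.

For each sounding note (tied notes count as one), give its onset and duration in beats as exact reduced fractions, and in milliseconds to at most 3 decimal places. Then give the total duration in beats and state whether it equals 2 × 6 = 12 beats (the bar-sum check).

1) 0.0ms=0b +313.589ms=6/7b
2) 313.589ms=6/7b +156.794ms=3/7b
3) 470.383ms=9/7b +156.794ms=3/7b
4) 627.178ms=12/7b +313.589ms=6/7b
5) 940.767ms=18/7b +313.589ms=6/7b
6) 1254.355ms=24/7b +313.589ms=6/7b
7) 1567.944ms=30/7b +313.589ms=6/7b
8) 1881.533ms=36/7b +313.589ms=6/7b
9) 2195.122ms=6b +1097.561ms=3b
10) 3292.683ms=9b +1097.561ms=3b
Σ=12b of 12 (164bpm 6/8) — PASS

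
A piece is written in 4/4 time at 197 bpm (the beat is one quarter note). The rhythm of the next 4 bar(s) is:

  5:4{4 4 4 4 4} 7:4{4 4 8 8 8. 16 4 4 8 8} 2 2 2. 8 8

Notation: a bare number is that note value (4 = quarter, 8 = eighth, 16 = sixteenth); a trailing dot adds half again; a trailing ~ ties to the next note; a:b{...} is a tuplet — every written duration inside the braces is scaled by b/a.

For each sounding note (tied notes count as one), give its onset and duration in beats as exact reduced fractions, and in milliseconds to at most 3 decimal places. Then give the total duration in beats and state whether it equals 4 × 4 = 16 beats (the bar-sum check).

1) 0.0ms=0b +243.655ms=4/5b
2) 243.655ms=4/5b +243.655ms=4/5b
3) 487.31ms=8/5b +243.655ms=4/5b
4) 730.964ms=12/5b +243.655ms=4/5b
5) 974.619ms=16/5b +243.655ms=4/5b
6) 1218.274ms=4b +174.039ms=4/7b
7) 1392.313ms=32/7b +174.039ms=4/7b
8) 1566.352ms=36/7b +87.02ms=2/7b
9) 1653.372ms=38/7b +87.02ms=2/7b
10) 1740.392ms=40/7b +130.529ms=3/7b
11) 1870.921ms=43/7b +43.51ms=1/7b
12) 1914.431ms=44/7b +174.039ms=4/7b
13) 2088.47ms=48/7b +174.039ms=4/7b
14) 2262.509ms=52/7b +87.02ms=2/7b
15) 2349.529ms=54/7b +87.02ms=2/7b
16) 2436.548ms=8b +609.137ms=2b
17) 3045.685ms=10b +609.137ms=2b
18) 3654.822ms=12b +913.706ms=3b
19) 4568.528ms=15b +152.284ms=1/2b
20) 4720.812ms=31/2b +152.284ms=1/2b
Σ=16b of 16 (197bpm 4/4) — PASS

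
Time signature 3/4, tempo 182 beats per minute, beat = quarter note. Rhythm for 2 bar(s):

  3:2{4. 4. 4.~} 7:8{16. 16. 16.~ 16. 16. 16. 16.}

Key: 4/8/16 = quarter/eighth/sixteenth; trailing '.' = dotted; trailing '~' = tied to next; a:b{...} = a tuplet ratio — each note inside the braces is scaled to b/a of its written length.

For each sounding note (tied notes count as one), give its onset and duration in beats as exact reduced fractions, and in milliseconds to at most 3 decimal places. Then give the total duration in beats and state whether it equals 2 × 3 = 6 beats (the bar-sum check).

1) 0.0ms=0b +329.67ms=1b
2) 329.67ms=1b +329.67ms=1b
3) 659.341ms=2b +470.958ms=10/7b
4) 1130.298ms=24/7b +141.287ms=3/7b
5) 1271.586ms=27/7b +282.575ms=6/7b
6) 1554.16ms=33/7b +141.287ms=3/7b
7) 1695.447ms=36/7b +141.287ms=3/7b
8) 1836.735ms=39/7b +141.287ms=3/7b
Σ=6b of 6 (182bpm 3/4) — PASS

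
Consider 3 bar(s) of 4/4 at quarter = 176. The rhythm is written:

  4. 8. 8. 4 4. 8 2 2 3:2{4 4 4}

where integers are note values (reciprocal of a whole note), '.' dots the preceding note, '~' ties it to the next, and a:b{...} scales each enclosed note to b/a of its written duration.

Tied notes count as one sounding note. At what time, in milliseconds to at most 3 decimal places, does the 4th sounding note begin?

1. 0.0ms @ 0 + 511.364ms (3/2)
2. 511.364ms @ 3/2 + 255.682ms (3/4)
3. 767.045ms @ 9/4 + 255.682ms (3/4)
4. 1022.727ms @ 3 + 340.909ms (1)
5. 1363.636ms @ 4 + 511.364ms (3/2)
6. 1875.0ms @ 11/2 + 170.455ms (1/2)
7. 2045.455ms @ 6 + 681.818ms (2)
8. 2727.273ms @ 8 + 681.818ms (2)
9. 3409.091ms @ 10 + 227.273ms (2/3)
10. 3636.364ms @ 32/3 + 227.273ms (2/3)
11. 3863.636ms @ 34/3 + 227.273ms (2/3)

note 4 onset = 3b = 1022.727ms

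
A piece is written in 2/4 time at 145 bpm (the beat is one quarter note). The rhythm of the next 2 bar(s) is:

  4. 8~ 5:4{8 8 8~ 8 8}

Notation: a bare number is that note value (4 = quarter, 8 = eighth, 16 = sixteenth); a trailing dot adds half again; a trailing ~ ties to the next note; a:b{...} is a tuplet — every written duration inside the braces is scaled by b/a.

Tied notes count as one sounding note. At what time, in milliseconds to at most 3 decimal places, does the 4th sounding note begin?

note 4 onset = 14/5b = 1158.621ms

1. 0.0ms @ 0 + 620.69ms (3/2)
2. 620.69ms @ 3/2 + 372.414ms (9/10)
3. 993.103ms @ 12/5 + 165.517ms (2/5)
4. 1158.621ms @ 14/5 + 331.034ms (4/5)
5. 1489.655ms @ 18/5 + 165.517ms (2/5)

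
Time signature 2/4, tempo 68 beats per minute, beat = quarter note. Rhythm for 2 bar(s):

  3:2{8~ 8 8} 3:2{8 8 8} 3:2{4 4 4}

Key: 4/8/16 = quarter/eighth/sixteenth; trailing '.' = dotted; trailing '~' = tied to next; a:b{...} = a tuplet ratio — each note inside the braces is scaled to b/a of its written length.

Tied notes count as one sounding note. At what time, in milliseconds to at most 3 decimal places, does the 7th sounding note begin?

note 7 onset = 8/3b = 2352.941ms

1. 0.0ms @ 0 + 588.235ms (2/3)
2. 588.235ms @ 2/3 + 294.118ms (1/3)
3. 882.353ms @ 1 + 294.118ms (1/3)
4. 1176.471ms @ 4/3 + 294.118ms (1/3)
5. 1470.588ms @ 5/3 + 294.118ms (1/3)
6. 1764.706ms @ 2 + 588.235ms (2/3)
7. 2352.941ms @ 8/3 + 588.235ms (2/3)
8. 2941.176ms @ 10/3 + 588.235ms (2/3)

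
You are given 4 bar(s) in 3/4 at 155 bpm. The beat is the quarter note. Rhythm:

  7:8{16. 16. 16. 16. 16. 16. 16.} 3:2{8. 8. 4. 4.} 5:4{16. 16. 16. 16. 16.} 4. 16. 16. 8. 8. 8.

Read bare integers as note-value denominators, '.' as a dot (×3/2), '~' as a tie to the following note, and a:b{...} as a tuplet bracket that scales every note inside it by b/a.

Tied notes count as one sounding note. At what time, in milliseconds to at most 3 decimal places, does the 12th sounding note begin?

1. 0.0ms @ 0 + 165.899ms (3/7)
2. 165.899ms @ 3/7 + 165.899ms (3/7)
3. 331.797ms @ 6/7 + 165.899ms (3/7)
4. 497.696ms @ 9/7 + 165.899ms (3/7)
5. 663.594ms @ 12/7 + 165.899ms (3/7)
6. 829.493ms @ 15/7 + 165.899ms (3/7)
7. 995.392ms @ 18/7 + 165.899ms (3/7)
8. 1161.29ms @ 3 + 193.548ms (1/2)
9. 1354.839ms @ 7/2 + 193.548ms (1/2)
10. 1548.387ms @ 4 + 387.097ms (1)
11. 1935.484ms @ 5 + 387.097ms (1)
12. 2322.581ms @ 6 + 116.129ms (3/10)
13. 2438.71ms @ 63/10 + 116.129ms (3/10)
14. 2554.839ms @ 33/5 + 116.129ms (3/10)
15. 2670.968ms @ 69/10 + 116.129ms (3/10)
16. 2787.097ms @ 36/5 + 116.129ms (3/10)
17. 2903.226ms @ 15/2 + 580.645ms (3/2)
18. 3483.871ms @ 9 + 145.161ms (3/8)
19. 3629.032ms @ 75/8 + 145.161ms (3/8)
20. 3774.194ms @ 39/4 + 290.323ms (3/4)
21. 4064.516ms @ 21/2 + 290.323ms (3/4)
22. 4354.839ms @ 45/4 + 290.323ms (3/4)

note 12 onset = 6b = 2322.581ms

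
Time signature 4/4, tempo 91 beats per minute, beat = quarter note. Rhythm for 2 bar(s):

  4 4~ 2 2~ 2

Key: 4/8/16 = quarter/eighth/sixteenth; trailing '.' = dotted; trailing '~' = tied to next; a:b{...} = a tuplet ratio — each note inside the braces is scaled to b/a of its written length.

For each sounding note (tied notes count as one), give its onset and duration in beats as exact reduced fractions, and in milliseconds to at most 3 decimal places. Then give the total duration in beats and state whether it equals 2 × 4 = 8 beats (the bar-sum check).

1) 0.0ms=0b +659.341ms=1b
2) 659.341ms=1b +1978.022ms=3b
3) 2637.363ms=4b +2637.363ms=4b
Σ=8b of 8 (91bpm 4/4) — PASS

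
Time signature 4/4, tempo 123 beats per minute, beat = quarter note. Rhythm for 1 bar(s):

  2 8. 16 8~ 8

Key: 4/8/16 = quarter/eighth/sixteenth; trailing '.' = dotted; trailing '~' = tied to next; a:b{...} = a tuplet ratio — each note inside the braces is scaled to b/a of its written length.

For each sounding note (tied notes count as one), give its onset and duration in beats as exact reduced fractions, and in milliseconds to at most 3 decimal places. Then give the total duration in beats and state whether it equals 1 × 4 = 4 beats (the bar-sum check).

1) 0.0ms=0b +975.61ms=2b
2) 975.61ms=2b +365.854ms=3/4b
3) 1341.463ms=11/4b +121.951ms=1/4b
4) 1463.415ms=3b +487.805ms=1b
Σ=4b of 4 (123bpm 4/4) — PASS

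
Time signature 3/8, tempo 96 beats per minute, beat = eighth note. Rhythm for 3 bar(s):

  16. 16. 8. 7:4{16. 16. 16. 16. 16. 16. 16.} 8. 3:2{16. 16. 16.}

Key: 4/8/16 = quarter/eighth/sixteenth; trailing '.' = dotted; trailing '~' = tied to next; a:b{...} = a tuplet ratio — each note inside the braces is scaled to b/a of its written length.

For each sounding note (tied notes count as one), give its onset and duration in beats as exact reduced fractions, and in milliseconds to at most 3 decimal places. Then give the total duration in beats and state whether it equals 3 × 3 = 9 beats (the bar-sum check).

1) 0.0ms=0b +468.75ms=3/4b
2) 468.75ms=3/4b +468.75ms=3/4b
3) 937.5ms=3/2b +937.5ms=3/2b
4) 1875.0ms=3b +267.857ms=3/7b
5) 2142.857ms=24/7b +267.857ms=3/7b
6) 2410.714ms=27/7b +267.857ms=3/7b
7) 2678.571ms=30/7b +267.857ms=3/7b
8) 2946.429ms=33/7b +267.857ms=3/7b
9) 3214.286ms=36/7b +267.857ms=3/7b
10) 3482.143ms=39/7b +267.857ms=3/7b
11) 3750.0ms=6b +937.5ms=3/2b
12) 4687.5ms=15/2b +312.5ms=1/2b
13) 5000.0ms=8b +312.5ms=1/2b
14) 5312.5ms=17/2b +312.5ms=1/2b
Σ=9b of 9 (96bpm 3/8) — PASS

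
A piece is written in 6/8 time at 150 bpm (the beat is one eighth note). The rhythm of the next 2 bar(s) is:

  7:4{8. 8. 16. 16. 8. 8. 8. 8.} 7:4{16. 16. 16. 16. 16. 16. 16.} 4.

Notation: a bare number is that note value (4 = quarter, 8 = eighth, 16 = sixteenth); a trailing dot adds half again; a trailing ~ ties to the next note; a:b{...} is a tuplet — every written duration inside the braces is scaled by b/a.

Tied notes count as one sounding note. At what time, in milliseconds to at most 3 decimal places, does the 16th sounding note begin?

1. 0.0ms @ 0 + 342.857ms (6/7)
2. 342.857ms @ 6/7 + 342.857ms (6/7)
3. 685.714ms @ 12/7 + 171.429ms (3/7)
4. 857.143ms @ 15/7 + 171.429ms (3/7)
5. 1028.571ms @ 18/7 + 342.857ms (6/7)
6. 1371.429ms @ 24/7 + 342.857ms (6/7)
7. 1714.286ms @ 30/7 + 342.857ms (6/7)
8. 2057.143ms @ 36/7 + 342.857ms (6/7)
9. 2400.0ms @ 6 + 171.429ms (3/7)
10. 2571.429ms @ 45/7 + 171.429ms (3/7)
11. 2742.857ms @ 48/7 + 171.429ms (3/7)
12. 2914.286ms @ 51/7 + 171.429ms (3/7)
13. 3085.714ms @ 54/7 + 171.429ms (3/7)
14. 3257.143ms @ 57/7 + 171.429ms (3/7)
15. 3428.571ms @ 60/7 + 171.429ms (3/7)
16. 3600.0ms @ 9 + 1200.0ms (3)

note 16 onset = 9b = 3600.0ms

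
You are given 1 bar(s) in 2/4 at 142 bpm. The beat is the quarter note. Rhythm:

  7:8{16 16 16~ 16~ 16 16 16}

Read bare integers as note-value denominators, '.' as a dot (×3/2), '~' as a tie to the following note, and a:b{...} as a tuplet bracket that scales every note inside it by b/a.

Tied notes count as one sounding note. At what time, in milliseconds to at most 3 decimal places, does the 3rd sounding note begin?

note 3 onset = 4/7b = 241.449ms

1. 0.0ms @ 0 + 120.724ms (2/7)
2. 120.724ms @ 2/7 + 120.724ms (2/7)
3. 241.449ms @ 4/7 + 362.173ms (6/7)
4. 603.622ms @ 10/7 + 120.724ms (2/7)
5. 724.346ms @ 12/7 + 120.724ms (2/7)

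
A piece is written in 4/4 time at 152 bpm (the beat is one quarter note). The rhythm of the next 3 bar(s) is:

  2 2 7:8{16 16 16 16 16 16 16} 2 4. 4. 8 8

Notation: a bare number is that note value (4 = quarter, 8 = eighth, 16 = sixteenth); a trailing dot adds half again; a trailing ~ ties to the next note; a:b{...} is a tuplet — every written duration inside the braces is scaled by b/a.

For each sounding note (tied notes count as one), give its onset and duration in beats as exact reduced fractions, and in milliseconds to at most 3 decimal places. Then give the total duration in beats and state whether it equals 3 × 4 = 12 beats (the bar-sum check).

1) 0.0ms=0b +789.474ms=2b
2) 789.474ms=2b +789.474ms=2b
3) 1578.947ms=4b +112.782ms=2/7b
4) 1691.729ms=30/7b +112.782ms=2/7b
5) 1804.511ms=32/7b +112.782ms=2/7b
6) 1917.293ms=34/7b +112.782ms=2/7b
7) 2030.075ms=36/7b +112.782ms=2/7b
8) 2142.857ms=38/7b +112.782ms=2/7b
9) 2255.639ms=40/7b +112.782ms=2/7b
10) 2368.421ms=6b +789.474ms=2b
11) 3157.895ms=8b +592.105ms=3/2b
12) 3750.0ms=19/2b +592.105ms=3/2b
13) 4342.105ms=11b +197.368ms=1/2b
14) 4539.474ms=23/2b +197.368ms=1/2b
Σ=12b of 12 (152bpm 4/4) — PASS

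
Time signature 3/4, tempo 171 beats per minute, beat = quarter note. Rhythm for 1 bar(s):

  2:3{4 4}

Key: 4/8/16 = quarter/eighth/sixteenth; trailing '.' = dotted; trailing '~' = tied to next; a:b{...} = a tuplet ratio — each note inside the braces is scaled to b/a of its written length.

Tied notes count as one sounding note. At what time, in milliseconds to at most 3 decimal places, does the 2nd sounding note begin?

1. 0.0ms @ 0 + 526.316ms (3/2)
2. 526.316ms @ 3/2 + 526.316ms (3/2)

note 2 onset = 3/2b = 526.316ms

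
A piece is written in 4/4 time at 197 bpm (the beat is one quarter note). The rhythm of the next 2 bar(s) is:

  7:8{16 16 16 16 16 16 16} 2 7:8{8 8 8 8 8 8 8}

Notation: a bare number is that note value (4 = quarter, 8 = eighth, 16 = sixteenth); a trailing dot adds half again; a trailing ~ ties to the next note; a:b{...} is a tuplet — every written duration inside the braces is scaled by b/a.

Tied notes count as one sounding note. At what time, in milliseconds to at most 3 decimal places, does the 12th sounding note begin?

note 12 onset = 40/7b = 1740.392ms

1. 0.0ms @ 0 + 87.02ms (2/7)
2. 87.02ms @ 2/7 + 87.02ms (2/7)
3. 174.039ms @ 4/7 + 87.02ms (2/7)
4. 261.059ms @ 6/7 + 87.02ms (2/7)
5. 348.078ms @ 8/7 + 87.02ms (2/7)
6. 435.098ms @ 10/7 + 87.02ms (2/7)
7. 522.117ms @ 12/7 + 87.02ms (2/7)
8. 609.137ms @ 2 + 609.137ms (2)
9. 1218.274ms @ 4 + 174.039ms (4/7)
10. 1392.313ms @ 32/7 + 174.039ms (4/7)
11. 1566.352ms @ 36/7 + 174.039ms (4/7)
12. 1740.392ms @ 40/7 + 174.039ms (4/7)
13. 1914.431ms @ 44/7 + 174.039ms (4/7)
14. 2088.47ms @ 48/7 + 174.039ms (4/7)
15. 2262.509ms @ 52/7 + 174.039ms (4/7)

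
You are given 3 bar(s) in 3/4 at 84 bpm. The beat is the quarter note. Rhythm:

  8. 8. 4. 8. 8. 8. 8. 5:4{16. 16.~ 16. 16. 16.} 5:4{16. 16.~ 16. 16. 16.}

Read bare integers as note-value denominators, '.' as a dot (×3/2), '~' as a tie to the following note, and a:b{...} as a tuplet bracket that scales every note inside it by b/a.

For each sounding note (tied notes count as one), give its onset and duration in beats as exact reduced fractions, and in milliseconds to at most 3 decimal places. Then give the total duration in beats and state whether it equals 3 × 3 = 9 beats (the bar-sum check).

1) 0.0ms=0b +535.714ms=3/4b
2) 535.714ms=3/4b +535.714ms=3/4b
3) 1071.429ms=3/2b +1071.429ms=3/2b
4) 2142.857ms=3b +535.714ms=3/4b
5) 2678.571ms=15/4b +535.714ms=3/4b
6) 3214.286ms=9/2b +535.714ms=3/4b
7) 3750.0ms=21/4b +535.714ms=3/4b
8) 4285.714ms=6b +214.286ms=3/10b
9) 4500.0ms=63/10b +428.571ms=3/5b
10) 4928.571ms=69/10b +214.286ms=3/10b
11) 5142.857ms=36/5b +214.286ms=3/10b
12) 5357.143ms=15/2b +214.286ms=3/10b
13) 5571.429ms=39/5b +428.571ms=3/5b
14) 6000.0ms=42/5b +214.286ms=3/10b
15) 6214.286ms=87/10b +214.286ms=3/10b
Σ=9b of 9 (84bpm 3/4) — PASS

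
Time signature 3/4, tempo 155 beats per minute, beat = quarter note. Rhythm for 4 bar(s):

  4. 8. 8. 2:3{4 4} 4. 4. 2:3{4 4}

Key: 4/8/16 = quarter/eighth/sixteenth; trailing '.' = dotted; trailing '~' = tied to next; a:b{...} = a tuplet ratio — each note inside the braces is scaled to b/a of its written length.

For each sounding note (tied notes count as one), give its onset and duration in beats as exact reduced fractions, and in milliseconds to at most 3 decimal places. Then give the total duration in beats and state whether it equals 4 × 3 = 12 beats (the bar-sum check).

1) 0.0ms=0b +580.645ms=3/2b
2) 580.645ms=3/2b +290.323ms=3/4b
3) 870.968ms=9/4b +290.323ms=3/4b
4) 1161.29ms=3b +580.645ms=3/2b
5) 1741.935ms=9/2b +580.645ms=3/2b
6) 2322.581ms=6b +580.645ms=3/2b
7) 2903.226ms=15/2b +580.645ms=3/2b
8) 3483.871ms=9b +580.645ms=3/2b
9) 4064.516ms=21/2b +580.645ms=3/2b
Σ=12b of 12 (155bpm 3/4) — PASS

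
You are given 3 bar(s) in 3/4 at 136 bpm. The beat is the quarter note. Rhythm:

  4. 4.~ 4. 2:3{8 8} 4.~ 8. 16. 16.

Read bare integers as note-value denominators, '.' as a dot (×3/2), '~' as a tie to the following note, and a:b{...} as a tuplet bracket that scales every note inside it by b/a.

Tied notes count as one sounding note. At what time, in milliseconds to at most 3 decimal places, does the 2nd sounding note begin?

1. 0.0ms @ 0 + 661.765ms (3/2)
2. 661.765ms @ 3/2 + 1323.529ms (3)
3. 1985.294ms @ 9/2 + 330.882ms (3/4)
4. 2316.176ms @ 21/4 + 330.882ms (3/4)
5. 2647.059ms @ 6 + 992.647ms (9/4)
6. 3639.706ms @ 33/4 + 165.441ms (3/8)
7. 3805.147ms @ 69/8 + 165.441ms (3/8)

note 2 onset = 3/2b = 661.765ms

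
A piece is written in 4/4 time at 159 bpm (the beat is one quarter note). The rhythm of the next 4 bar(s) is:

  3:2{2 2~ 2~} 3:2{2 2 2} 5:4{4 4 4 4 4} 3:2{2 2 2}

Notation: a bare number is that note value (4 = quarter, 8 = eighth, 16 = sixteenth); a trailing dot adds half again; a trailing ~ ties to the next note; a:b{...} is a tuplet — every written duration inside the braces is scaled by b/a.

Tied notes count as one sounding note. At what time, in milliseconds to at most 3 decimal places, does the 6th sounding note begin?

note 6 onset = 44/5b = 3320.755ms

1. 0.0ms @ 0 + 503.145ms (4/3)
2. 503.145ms @ 4/3 + 1509.434ms (4)
3. 2012.579ms @ 16/3 + 503.145ms (4/3)
4. 2515.723ms @ 20/3 + 503.145ms (4/3)
5. 3018.868ms @ 8 + 301.887ms (4/5)
6. 3320.755ms @ 44/5 + 301.887ms (4/5)
7. 3622.642ms @ 48/5 + 301.887ms (4/5)
8. 3924.528ms @ 52/5 + 301.887ms (4/5)
9. 4226.415ms @ 56/5 + 301.887ms (4/5)
10. 4528.302ms @ 12 + 503.145ms (4/3)
11. 5031.447ms @ 40/3 + 503.145ms (4/3)
12. 5534.591ms @ 44/3 + 503.145ms (4/3)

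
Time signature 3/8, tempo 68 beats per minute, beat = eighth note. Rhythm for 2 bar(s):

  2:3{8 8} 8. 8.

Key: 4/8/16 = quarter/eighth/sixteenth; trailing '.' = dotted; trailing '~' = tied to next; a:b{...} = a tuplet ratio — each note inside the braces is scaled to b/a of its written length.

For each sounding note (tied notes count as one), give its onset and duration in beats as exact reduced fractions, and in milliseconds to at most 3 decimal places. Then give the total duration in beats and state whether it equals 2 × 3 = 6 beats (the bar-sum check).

1) 0.0ms=0b +1323.529ms=3/2b
2) 1323.529ms=3/2b +1323.529ms=3/2b
3) 2647.059ms=3b +1323.529ms=3/2b
4) 3970.588ms=9/2b +1323.529ms=3/2b
Σ=6b of 6 (68bpm 3/8) — PASS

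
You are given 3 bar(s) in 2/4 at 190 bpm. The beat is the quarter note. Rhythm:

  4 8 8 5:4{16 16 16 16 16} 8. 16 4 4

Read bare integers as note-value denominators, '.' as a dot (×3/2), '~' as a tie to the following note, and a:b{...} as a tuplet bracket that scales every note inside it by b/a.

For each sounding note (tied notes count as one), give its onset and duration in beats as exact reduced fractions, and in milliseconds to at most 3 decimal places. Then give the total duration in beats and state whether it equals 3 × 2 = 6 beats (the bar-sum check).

1) 0.0ms=0b +315.789ms=1b
2) 315.789ms=1b +157.895ms=1/2b
3) 473.684ms=3/2b +157.895ms=1/2b
4) 631.579ms=2b +63.158ms=1/5b
5) 694.737ms=11/5b +63.158ms=1/5b
6) 757.895ms=12/5b +63.158ms=1/5b
7) 821.053ms=13/5b +63.158ms=1/5b
8) 884.211ms=14/5b +63.158ms=1/5b
9) 947.368ms=3b +236.842ms=3/4b
10) 1184.211ms=15/4b +78.947ms=1/4b
11) 1263.158ms=4b +315.789ms=1b
12) 1578.947ms=5b +315.789ms=1b
Σ=6b of 6 (190bpm 2/4) — PASS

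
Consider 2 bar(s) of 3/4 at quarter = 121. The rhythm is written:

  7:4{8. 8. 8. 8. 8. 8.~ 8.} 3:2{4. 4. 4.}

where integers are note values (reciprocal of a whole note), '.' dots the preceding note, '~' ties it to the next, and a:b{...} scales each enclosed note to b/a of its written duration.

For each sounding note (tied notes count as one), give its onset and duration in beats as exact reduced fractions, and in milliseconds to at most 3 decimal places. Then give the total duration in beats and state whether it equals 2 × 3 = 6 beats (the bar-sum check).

1) 0.0ms=0b +212.515ms=3/7b
2) 212.515ms=3/7b +212.515ms=3/7b
3) 425.03ms=6/7b +212.515ms=3/7b
4) 637.544ms=9/7b +212.515ms=3/7b
5) 850.059ms=12/7b +212.515ms=3/7b
6) 1062.574ms=15/7b +425.03ms=6/7b
7) 1487.603ms=3b +495.868ms=1b
8) 1983.471ms=4b +495.868ms=1b
9) 2479.339ms=5b +495.868ms=1b
Σ=6b of 6 (121bpm 3/4) — PASS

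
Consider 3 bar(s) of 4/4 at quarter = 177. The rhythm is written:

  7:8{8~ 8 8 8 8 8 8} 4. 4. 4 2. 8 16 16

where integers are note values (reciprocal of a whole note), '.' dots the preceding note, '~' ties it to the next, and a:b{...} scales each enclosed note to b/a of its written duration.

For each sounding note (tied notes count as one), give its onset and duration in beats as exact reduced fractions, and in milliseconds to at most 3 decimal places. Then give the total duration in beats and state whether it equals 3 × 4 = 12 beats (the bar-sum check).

1) 0.0ms=0b +387.409ms=8/7b
2) 387.409ms=8/7b +193.705ms=4/7b
3) 581.114ms=12/7b +193.705ms=4/7b
4) 774.818ms=16/7b +193.705ms=4/7b
5) 968.523ms=20/7b +193.705ms=4/7b
6) 1162.228ms=24/7b +193.705ms=4/7b
7) 1355.932ms=4b +508.475ms=3/2b
8) 1864.407ms=11/2b +508.475ms=3/2b
9) 2372.881ms=7b +338.983ms=1b
10) 2711.864ms=8b +1016.949ms=3b
11) 3728.814ms=11b +169.492ms=1/2b
12) 3898.305ms=23/2b +84.746ms=1/4b
13) 3983.051ms=47/4b +84.746ms=1/4b
Σ=12b of 12 (177bpm 4/4) — PASS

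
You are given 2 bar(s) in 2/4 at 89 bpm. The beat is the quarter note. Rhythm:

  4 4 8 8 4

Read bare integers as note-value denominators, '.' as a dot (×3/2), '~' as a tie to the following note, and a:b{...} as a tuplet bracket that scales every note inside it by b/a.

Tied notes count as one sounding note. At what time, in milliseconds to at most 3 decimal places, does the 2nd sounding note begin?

note 2 onset = 1b = 674.157ms

1. 0.0ms @ 0 + 674.157ms (1)
2. 674.157ms @ 1 + 674.157ms (1)
3. 1348.315ms @ 2 + 337.079ms (1/2)
4. 1685.393ms @ 5/2 + 337.079ms (1/2)
5. 2022.472ms @ 3 + 674.157ms (1)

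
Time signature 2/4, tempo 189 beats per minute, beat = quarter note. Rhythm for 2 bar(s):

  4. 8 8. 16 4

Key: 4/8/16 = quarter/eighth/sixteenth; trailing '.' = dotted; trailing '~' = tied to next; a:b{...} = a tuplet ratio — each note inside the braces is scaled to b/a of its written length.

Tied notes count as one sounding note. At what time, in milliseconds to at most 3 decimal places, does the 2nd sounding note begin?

1. 0.0ms @ 0 + 476.19ms (3/2)
2. 476.19ms @ 3/2 + 158.73ms (1/2)
3. 634.921ms @ 2 + 238.095ms (3/4)
4. 873.016ms @ 11/4 + 79.365ms (1/4)
5. 952.381ms @ 3 + 317.46ms (1)

note 2 onset = 3/2b = 476.19ms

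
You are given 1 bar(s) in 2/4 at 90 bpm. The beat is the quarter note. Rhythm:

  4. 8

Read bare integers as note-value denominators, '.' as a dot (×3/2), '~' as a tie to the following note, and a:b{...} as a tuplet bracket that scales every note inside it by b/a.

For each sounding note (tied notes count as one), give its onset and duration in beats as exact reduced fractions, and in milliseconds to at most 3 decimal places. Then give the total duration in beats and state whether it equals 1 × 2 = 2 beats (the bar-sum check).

1) 0.0ms=0b +1000.0ms=3/2b
2) 1000.0ms=3/2b +333.333ms=1/2b
Σ=2b of 2 (90bpm 2/4) — PASS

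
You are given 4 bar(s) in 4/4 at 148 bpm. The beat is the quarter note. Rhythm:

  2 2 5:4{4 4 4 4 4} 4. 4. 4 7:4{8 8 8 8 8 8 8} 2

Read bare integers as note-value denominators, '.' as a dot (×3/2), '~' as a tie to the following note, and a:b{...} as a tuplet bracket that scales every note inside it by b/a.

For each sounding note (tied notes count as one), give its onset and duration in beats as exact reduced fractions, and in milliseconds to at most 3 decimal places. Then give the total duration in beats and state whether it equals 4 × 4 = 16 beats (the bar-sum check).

1) 0.0ms=0b +810.811ms=2b
2) 810.811ms=2b +810.811ms=2b
3) 1621.622ms=4b +324.324ms=4/5b
4) 1945.946ms=24/5b +324.324ms=4/5b
5) 2270.27ms=28/5b +324.324ms=4/5b
6) 2594.595ms=32/5b +324.324ms=4/5b
7) 2918.919ms=36/5b +324.324ms=4/5b
8) 3243.243ms=8b +608.108ms=3/2b
9) 3851.351ms=19/2b +608.108ms=3/2b
10) 4459.459ms=11b +405.405ms=1b
11) 4864.865ms=12b +115.83ms=2/7b
12) 4980.695ms=86/7b +115.83ms=2/7b
13) 5096.525ms=88/7b +115.83ms=2/7b
14) 5212.355ms=90/7b +115.83ms=2/7b
15) 5328.185ms=92/7b +115.83ms=2/7b
16) 5444.015ms=94/7b +115.83ms=2/7b
17) 5559.846ms=96/7b +115.83ms=2/7b
18) 5675.676ms=14b +810.811ms=2b
Σ=16b of 16 (148bpm 4/4) — PASS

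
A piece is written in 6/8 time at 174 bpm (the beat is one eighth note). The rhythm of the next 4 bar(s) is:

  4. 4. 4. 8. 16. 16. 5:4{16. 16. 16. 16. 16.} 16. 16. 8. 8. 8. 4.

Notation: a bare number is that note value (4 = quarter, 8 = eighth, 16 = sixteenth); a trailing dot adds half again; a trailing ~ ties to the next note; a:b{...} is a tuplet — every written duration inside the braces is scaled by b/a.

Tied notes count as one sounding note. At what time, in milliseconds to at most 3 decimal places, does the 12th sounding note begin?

note 12 onset = 15b = 5172.414ms

1. 0.0ms @ 0 + 1034.483ms (3)
2. 1034.483ms @ 3 + 1034.483ms (3)
3. 2068.966ms @ 6 + 1034.483ms (3)
4. 3103.448ms @ 9 + 517.241ms (3/2)
5. 3620.69ms @ 21/2 + 258.621ms (3/4)
6. 3879.31ms @ 45/4 + 258.621ms (3/4)
7. 4137.931ms @ 12 + 206.897ms (3/5)
8. 4344.828ms @ 63/5 + 206.897ms (3/5)
9. 4551.724ms @ 66/5 + 206.897ms (3/5)
10. 4758.621ms @ 69/5 + 206.897ms (3/5)
11. 4965.517ms @ 72/5 + 206.897ms (3/5)
12. 5172.414ms @ 15 + 258.621ms (3/4)
13. 5431.034ms @ 63/4 + 258.621ms (3/4)
14. 5689.655ms @ 33/2 + 517.241ms (3/2)
15. 6206.897ms @ 18 + 517.241ms (3/2)
16. 6724.138ms @ 39/2 + 517.241ms (3/2)
17. 7241.379ms @ 21 + 1034.483ms (3)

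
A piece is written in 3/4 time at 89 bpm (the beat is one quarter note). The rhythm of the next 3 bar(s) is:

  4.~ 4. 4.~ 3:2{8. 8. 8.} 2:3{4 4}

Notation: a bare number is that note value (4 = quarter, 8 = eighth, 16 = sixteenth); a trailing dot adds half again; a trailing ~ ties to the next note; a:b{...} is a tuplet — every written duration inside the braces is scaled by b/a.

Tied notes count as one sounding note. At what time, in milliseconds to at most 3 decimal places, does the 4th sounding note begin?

note 4 onset = 11/2b = 3707.865ms

1. 0.0ms @ 0 + 2022.472ms (3)
2. 2022.472ms @ 3 + 1348.315ms (2)
3. 3370.787ms @ 5 + 337.079ms (1/2)
4. 3707.865ms @ 11/2 + 337.079ms (1/2)
5. 4044.944ms @ 6 + 1011.236ms (3/2)
6. 5056.18ms @ 15/2 + 1011.236ms (3/2)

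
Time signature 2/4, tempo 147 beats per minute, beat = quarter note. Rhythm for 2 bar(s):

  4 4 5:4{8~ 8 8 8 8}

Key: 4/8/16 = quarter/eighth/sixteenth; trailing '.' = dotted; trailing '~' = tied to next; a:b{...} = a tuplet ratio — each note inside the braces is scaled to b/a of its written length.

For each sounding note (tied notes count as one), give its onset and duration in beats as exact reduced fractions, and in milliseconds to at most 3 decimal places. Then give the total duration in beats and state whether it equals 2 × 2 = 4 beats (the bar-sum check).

1) 0.0ms=0b +408.163ms=1b
2) 408.163ms=1b +408.163ms=1b
3) 816.327ms=2b +326.531ms=4/5b
4) 1142.857ms=14/5b +163.265ms=2/5b
5) 1306.122ms=16/5b +163.265ms=2/5b
6) 1469.388ms=18/5b +163.265ms=2/5b
Σ=4b of 4 (147bpm 2/4) — PASS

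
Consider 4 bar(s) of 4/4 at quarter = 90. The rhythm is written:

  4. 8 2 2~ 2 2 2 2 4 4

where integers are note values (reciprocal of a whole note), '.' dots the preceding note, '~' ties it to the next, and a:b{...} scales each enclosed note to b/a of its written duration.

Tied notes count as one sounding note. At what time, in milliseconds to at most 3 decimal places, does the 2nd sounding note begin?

1. 0.0ms @ 0 + 1000.0ms (3/2)
2. 1000.0ms @ 3/2 + 333.333ms (1/2)
3. 1333.333ms @ 2 + 1333.333ms (2)
4. 2666.667ms @ 4 + 2666.667ms (4)
5. 5333.333ms @ 8 + 1333.333ms (2)
6. 6666.667ms @ 10 + 1333.333ms (2)
7. 8000.0ms @ 12 + 1333.333ms (2)
8. 9333.333ms @ 14 + 666.667ms (1)
9. 10000.0ms @ 15 + 666.667ms (1)

note 2 onset = 3/2b = 1000.0ms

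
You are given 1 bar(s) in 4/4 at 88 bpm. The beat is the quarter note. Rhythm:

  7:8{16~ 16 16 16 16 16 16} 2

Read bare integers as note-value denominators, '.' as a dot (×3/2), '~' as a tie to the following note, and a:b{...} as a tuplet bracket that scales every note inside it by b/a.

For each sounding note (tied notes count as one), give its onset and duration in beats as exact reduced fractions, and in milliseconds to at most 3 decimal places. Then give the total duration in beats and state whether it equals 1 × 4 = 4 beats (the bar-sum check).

1) 0.0ms=0b +389.61ms=4/7b
2) 389.61ms=4/7b +194.805ms=2/7b
3) 584.416ms=6/7b +194.805ms=2/7b
4) 779.221ms=8/7b +194.805ms=2/7b
5) 974.026ms=10/7b +194.805ms=2/7b
6) 1168.831ms=12/7b +194.805ms=2/7b
7) 1363.636ms=2b +1363.636ms=2b
Σ=4b of 4 (88bpm 4/4) — PASS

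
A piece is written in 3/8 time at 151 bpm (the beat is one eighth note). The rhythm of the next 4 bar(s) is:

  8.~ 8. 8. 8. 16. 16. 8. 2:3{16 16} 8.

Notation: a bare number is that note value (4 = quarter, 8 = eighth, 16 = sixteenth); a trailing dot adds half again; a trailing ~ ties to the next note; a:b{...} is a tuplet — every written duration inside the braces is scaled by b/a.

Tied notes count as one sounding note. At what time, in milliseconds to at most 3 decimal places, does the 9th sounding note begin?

note 9 onset = 21/2b = 4172.185ms

1. 0.0ms @ 0 + 1192.053ms (3)
2. 1192.053ms @ 3 + 596.026ms (3/2)
3. 1788.079ms @ 9/2 + 596.026ms (3/2)
4. 2384.106ms @ 6 + 298.013ms (3/4)
5. 2682.119ms @ 27/4 + 298.013ms (3/4)
6. 2980.132ms @ 15/2 + 596.026ms (3/2)
7. 3576.159ms @ 9 + 298.013ms (3/4)
8. 3874.172ms @ 39/4 + 298.013ms (3/4)
9. 4172.185ms @ 21/2 + 596.026ms (3/2)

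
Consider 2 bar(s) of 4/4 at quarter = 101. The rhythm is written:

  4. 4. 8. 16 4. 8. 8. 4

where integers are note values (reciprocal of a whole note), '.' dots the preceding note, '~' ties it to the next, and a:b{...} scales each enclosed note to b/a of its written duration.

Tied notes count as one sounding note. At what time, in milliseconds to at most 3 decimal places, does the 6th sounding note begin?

1. 0.0ms @ 0 + 891.089ms (3/2)
2. 891.089ms @ 3/2 + 891.089ms (3/2)
3. 1782.178ms @ 3 + 445.545ms (3/4)
4. 2227.723ms @ 15/4 + 148.515ms (1/4)
5. 2376.238ms @ 4 + 891.089ms (3/2)
6. 3267.327ms @ 11/2 + 445.545ms (3/4)
7. 3712.871ms @ 25/4 + 445.545ms (3/4)
8. 4158.416ms @ 7 + 594.059ms (1)

note 6 onset = 11/2b = 3267.327ms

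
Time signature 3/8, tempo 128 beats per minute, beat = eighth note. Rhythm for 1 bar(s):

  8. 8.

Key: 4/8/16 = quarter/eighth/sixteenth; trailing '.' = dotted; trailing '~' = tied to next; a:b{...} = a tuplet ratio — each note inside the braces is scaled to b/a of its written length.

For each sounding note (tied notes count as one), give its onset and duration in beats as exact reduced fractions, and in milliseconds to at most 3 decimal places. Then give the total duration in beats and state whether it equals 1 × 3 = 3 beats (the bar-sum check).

1) 0.0ms=0b +703.125ms=3/2b
2) 703.125ms=3/2b +703.125ms=3/2b
Σ=3b of 3 (128bpm 3/8) — PASS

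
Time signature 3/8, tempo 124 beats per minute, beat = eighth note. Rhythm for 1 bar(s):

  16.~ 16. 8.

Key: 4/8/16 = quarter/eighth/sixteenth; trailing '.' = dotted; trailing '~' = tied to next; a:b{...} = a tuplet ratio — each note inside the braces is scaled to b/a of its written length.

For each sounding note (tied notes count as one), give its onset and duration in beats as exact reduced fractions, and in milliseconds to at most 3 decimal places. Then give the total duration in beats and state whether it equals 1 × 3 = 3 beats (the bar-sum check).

1) 0.0ms=0b +725.806ms=3/2b
2) 725.806ms=3/2b +725.806ms=3/2b
Σ=3b of 3 (124bpm 3/8) — PASS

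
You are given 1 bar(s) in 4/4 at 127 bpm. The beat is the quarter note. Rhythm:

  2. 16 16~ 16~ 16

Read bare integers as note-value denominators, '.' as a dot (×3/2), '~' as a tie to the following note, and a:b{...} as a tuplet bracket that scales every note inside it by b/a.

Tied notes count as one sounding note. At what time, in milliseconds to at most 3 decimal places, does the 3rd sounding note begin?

1. 0.0ms @ 0 + 1417.323ms (3)
2. 1417.323ms @ 3 + 118.11ms (1/4)
3. 1535.433ms @ 13/4 + 354.331ms (3/4)

note 3 onset = 13/4b = 1535.433ms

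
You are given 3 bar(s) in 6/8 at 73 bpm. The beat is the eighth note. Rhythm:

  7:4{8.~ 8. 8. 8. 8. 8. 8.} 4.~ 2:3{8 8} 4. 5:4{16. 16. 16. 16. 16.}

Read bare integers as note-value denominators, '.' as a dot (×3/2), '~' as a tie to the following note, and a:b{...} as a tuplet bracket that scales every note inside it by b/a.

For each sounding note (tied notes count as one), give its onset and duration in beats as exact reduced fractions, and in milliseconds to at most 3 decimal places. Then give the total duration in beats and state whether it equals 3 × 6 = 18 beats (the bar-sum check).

1) 0.0ms=0b +1409.002ms=12/7b
2) 1409.002ms=12/7b +704.501ms=6/7b
3) 2113.503ms=18/7b +704.501ms=6/7b
4) 2818.004ms=24/7b +704.501ms=6/7b
5) 3522.505ms=30/7b +704.501ms=6/7b
6) 4227.006ms=36/7b +704.501ms=6/7b
7) 4931.507ms=6b +3698.63ms=9/2b
8) 8630.137ms=21/2b +1232.877ms=3/2b
9) 9863.014ms=12b +2465.753ms=3b
10) 12328.767ms=15b +493.151ms=3/5b
11) 12821.918ms=78/5b +493.151ms=3/5b
12) 13315.068ms=81/5b +493.151ms=3/5b
13) 13808.219ms=84/5b +493.151ms=3/5b
14) 14301.37ms=87/5b +493.151ms=3/5b
Σ=18b of 18 (73bpm 6/8) — PASS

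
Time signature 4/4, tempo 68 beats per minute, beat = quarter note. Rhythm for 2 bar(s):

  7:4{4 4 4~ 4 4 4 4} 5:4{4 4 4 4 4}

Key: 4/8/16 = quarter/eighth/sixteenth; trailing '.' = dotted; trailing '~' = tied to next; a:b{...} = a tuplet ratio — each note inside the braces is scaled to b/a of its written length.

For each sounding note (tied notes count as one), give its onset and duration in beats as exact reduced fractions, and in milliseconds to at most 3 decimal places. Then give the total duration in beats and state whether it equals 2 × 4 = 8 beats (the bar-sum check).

1) 0.0ms=0b +504.202ms=4/7b
2) 504.202ms=4/7b +504.202ms=4/7b
3) 1008.403ms=8/7b +1008.403ms=8/7b
4) 2016.807ms=16/7b +504.202ms=4/7b
5) 2521.008ms=20/7b +504.202ms=4/7b
6) 3025.21ms=24/7b +504.202ms=4/7b
7) 3529.412ms=4b +705.882ms=4/5b
8) 4235.294ms=24/5b +705.882ms=4/5b
9) 4941.176ms=28/5b +705.882ms=4/5b
10) 5647.059ms=32/5b +705.882ms=4/5b
11) 6352.941ms=36/5b +705.882ms=4/5b
Σ=8b of 8 (68bpm 4/4) — PASS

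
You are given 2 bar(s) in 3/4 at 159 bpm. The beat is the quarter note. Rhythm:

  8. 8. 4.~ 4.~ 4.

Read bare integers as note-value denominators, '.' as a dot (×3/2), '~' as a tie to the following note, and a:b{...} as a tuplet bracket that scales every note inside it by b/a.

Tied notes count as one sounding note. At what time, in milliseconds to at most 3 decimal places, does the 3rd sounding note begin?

1. 0.0ms @ 0 + 283.019ms (3/4)
2. 283.019ms @ 3/4 + 283.019ms (3/4)
3. 566.038ms @ 3/2 + 1698.113ms (9/2)

note 3 onset = 3/2b = 566.038ms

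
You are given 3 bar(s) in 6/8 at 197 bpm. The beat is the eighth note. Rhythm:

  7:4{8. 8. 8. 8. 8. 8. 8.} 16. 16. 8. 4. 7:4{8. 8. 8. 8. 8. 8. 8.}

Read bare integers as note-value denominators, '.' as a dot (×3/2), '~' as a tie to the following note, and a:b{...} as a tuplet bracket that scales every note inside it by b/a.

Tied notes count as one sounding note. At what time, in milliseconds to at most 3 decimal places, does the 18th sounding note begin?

note 18 onset = 120/7b = 5221.175ms

1. 0.0ms @ 0 + 261.059ms (6/7)
2. 261.059ms @ 6/7 + 261.059ms (6/7)
3. 522.117ms @ 12/7 + 261.059ms (6/7)
4. 783.176ms @ 18/7 + 261.059ms (6/7)
5. 1044.235ms @ 24/7 + 261.059ms (6/7)
6. 1305.294ms @ 30/7 + 261.059ms (6/7)
7. 1566.352ms @ 36/7 + 261.059ms (6/7)
8. 1827.411ms @ 6 + 228.426ms (3/4)
9. 2055.838ms @ 27/4 + 228.426ms (3/4)
10. 2284.264ms @ 15/2 + 456.853ms (3/2)
11. 2741.117ms @ 9 + 913.706ms (3)
12. 3654.822ms @ 12 + 261.059ms (6/7)
13. 3915.881ms @ 90/7 + 261.059ms (6/7)
14. 4176.94ms @ 96/7 + 261.059ms (6/7)
15. 4437.999ms @ 102/7 + 261.059ms (6/7)
16. 4699.057ms @ 108/7 + 261.059ms (6/7)
17. 4960.116ms @ 114/7 + 261.059ms (6/7)
18. 5221.175ms @ 120/7 + 261.059ms (6/7)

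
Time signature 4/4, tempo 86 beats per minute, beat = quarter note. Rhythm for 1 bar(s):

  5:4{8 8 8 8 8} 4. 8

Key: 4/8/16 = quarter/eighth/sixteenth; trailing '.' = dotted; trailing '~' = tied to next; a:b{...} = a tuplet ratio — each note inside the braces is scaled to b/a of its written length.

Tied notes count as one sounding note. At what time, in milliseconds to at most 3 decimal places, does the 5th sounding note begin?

1. 0.0ms @ 0 + 279.07ms (2/5)
2. 279.07ms @ 2/5 + 279.07ms (2/5)
3. 558.14ms @ 4/5 + 279.07ms (2/5)
4. 837.209ms @ 6/5 + 279.07ms (2/5)
5. 1116.279ms @ 8/5 + 279.07ms (2/5)
6. 1395.349ms @ 2 + 1046.512ms (3/2)
7. 2441.86ms @ 7/2 + 348.837ms (1/2)

note 5 onset = 8/5b = 1116.279ms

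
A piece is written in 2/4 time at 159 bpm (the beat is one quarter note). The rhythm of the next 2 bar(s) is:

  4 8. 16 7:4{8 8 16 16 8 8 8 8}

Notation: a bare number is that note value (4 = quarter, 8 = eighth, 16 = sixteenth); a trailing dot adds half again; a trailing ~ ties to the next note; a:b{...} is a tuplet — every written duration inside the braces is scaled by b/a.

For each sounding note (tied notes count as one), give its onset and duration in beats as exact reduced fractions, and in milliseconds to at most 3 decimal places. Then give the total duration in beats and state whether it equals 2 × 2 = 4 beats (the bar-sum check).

1) 0.0ms=0b +377.358ms=1b
2) 377.358ms=1b +283.019ms=3/4b
3) 660.377ms=7/4b +94.34ms=1/4b
4) 754.717ms=2b +107.817ms=2/7b
5) 862.534ms=16/7b +107.817ms=2/7b
6) 970.35ms=18/7b +53.908ms=1/7b
7) 1024.259ms=19/7b +53.908ms=1/7b
8) 1078.167ms=20/7b +107.817ms=2/7b
9) 1185.984ms=22/7b +107.817ms=2/7b
10) 1293.801ms=24/7b +107.817ms=2/7b
11) 1401.617ms=26/7b +107.817ms=2/7b
Σ=4b of 4 (159bpm 2/4) — PASS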